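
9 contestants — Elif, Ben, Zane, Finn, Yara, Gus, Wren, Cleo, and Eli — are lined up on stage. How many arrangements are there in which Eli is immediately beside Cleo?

80640

Place the 7 others and the Eli-Cleo pair as 8 objects in a line; the pair has 2 internal arrangements.
That gives 2 × 8! = 2 × 40320 = 80640.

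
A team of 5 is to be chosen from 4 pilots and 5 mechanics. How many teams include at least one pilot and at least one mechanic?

125

Unrestricted: C(9,5) = 126 ways to pick any 5 of the 9.
Subtract selections that omit an entire group: no pilots → C(5,5) = 1; no mechanics → C(4,5) = 0.
Both groups omitted at once is impossible, so 126 − 1 = 125.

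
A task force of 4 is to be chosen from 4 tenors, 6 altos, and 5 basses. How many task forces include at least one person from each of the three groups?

Unrestricted: C(15,4) = 1365 ways to pick any 4 of the 15.
Selections missing a whole group: no tenors → C(11,4) = 330; no altos → C(9,4) = 126; no basses → C(10,4) = 210.
Add back selections omitting two groups (i.e. drawn from a single group): C(4,4) + C(6,4) + C(5,4) = 21.
By inclusion–exclusion: 1365 − 666 + 21 = 720.

720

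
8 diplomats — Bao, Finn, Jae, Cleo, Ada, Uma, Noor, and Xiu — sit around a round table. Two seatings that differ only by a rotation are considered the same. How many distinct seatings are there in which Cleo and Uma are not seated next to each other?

All circular seatings of 8 people number (7)! = 5040.
Seatings with Cleo beside Uma: treat them as a block with 2 internal orders, giving 2 × (6)! = 1440.
Subtracting, 5040 − 1440 = 3600.

3600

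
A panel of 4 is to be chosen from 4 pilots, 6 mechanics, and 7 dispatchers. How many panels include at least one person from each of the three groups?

1176

Unrestricted: C(17,4) = 2380 ways to pick any 4 of the 17.
Subtract selections that omit an entire group: no pilots → C(13,4) = 715; no mechanics → C(11,4) = 330; no dispatchers → C(10,4) = 210.
Add back selections omitting two groups (i.e. drawn from a single group): C(4,4) + C(6,4) + C(7,4) = 51.
By inclusion–exclusion: 2380 − 1255 + 51 = 1176.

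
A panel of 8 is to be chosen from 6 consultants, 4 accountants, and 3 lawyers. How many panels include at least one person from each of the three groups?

1233

With no constraint there are C(13,8) = 1287 possible selections.
Selections missing a whole group: no consultants → C(7,8) = 0; no accountants → C(9,8) = 9; no lawyers → C(10,8) = 45.
Add back selections omitting two groups (i.e. drawn from a single group): C(6,8) + C(4,8) + C(3,8) = 0.
By inclusion–exclusion: 1287 − 54 + 0 = 1233.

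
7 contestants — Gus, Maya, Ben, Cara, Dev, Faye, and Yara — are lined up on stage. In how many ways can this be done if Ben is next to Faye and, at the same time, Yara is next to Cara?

Treat {Ben,Faye} as one block (2 orders) and {Yara,Cara} as another (2 orders).
That leaves 5 units to arrange: 2 × 2 × 5! = 4 × 120 = 480.

480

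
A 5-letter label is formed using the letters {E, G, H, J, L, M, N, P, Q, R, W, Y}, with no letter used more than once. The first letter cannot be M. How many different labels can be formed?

87120

The first letter has 12−1 = 11 choices (anything except M).
The remaining 4 letters are filled from the other 11 symbols without repetition: 11 × 10 × 9 × 8 = 7920.
Total: 11 × 7920 = 87120.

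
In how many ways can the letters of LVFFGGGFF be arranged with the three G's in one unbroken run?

210

Treat the 3 copies of G as a single block. The multiset to arrange is then {GGG, F, F, F, F, L, V}, 7 items in all.
That gives (7)!/(4!) = 210 arrangements.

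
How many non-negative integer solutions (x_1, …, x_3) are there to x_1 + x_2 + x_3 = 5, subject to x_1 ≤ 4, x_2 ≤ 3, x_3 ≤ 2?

Ignoring the caps, the number of non-negative solutions to x_1+…+x_3 = 5 is C(7,2) = 21.
Subtract solutions that violate a single cap (substitute x_i' = x_i − (cap_i+1)): x_1 ≥ 5 gives C(2,2) = 1; x_2 ≥ 4 gives C(3,2) = 3; x_3 ≥ 3 gives C(4,2) = 6. Together 10.
No two caps can be exceeded simultaneously, so the pair terms are all 0.
By inclusion–exclusion the count is 21 − 10 + 0 = 11.

11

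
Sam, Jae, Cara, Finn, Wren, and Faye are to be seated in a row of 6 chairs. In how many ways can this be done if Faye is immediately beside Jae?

Glue Faye and Jae into one block (2 internal orders), leaving 5 units to arrange in a row.
So the count is 2·(5)! = 240.

240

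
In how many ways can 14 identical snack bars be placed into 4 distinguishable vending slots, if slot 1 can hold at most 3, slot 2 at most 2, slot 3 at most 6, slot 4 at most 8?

Without the upper bounds there are C(17,3) = 680 ways to split 14 among 4 vending slots.
Subtract solutions that violate a single cap (substitute x_i' = x_i − (cap_i+1)): x_1 ≥ 4 gives C(13,3) = 286; x_2 ≥ 3 gives C(14,3) = 364; x_3 ≥ 7 gives C(10,3) = 120; x_4 ≥ 9 gives C(8,3) = 56. Together 826.
Add back pairs where two caps are both exceeded: 120 + 20 + 4 + 35 + 10 + 0 = 189.
Subtract triples: 1 + 0 + 0 + 0 = 1.
By inclusion–exclusion the count is 680 − 826 + 189 − 1 = 42.

42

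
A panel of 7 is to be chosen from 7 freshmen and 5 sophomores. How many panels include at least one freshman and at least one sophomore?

With no constraint there are C(12,7) = 792 possible selections.
Subtract selections that omit an entire group: no freshmen → C(5,7) = 0; no sophomores → C(7,7) = 1.
Both groups omitted at once is impossible, so 792 − 1 = 791.

791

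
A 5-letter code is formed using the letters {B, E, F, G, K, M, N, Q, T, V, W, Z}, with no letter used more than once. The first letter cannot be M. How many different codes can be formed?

87120

The first letter has 12−1 = 11 choices (anything except M).
The remaining 4 letters are filled from the other 11 symbols without repetition: 11 × 10 × 9 × 8 = 7920.
Total: 11 × 7920 = 87120.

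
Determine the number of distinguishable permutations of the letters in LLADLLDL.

The 8 letters of LLADLLDL have repeats: D appearing twice and L appearing 5 times.
Dividing 8! = 40320 by 5!·2! = 240 for the repeated letters gives 168.

168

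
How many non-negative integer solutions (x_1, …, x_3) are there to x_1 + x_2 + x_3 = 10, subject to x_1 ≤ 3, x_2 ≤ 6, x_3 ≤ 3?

6

By stars and bars, unrestricted non-negative solutions to x_1+…+x_3 = 10 number C(10+2,2) = 66.
Subtract solutions that violate a single cap (substitute x_i' = x_i − (cap_i+1)): x_1 ≥ 4 gives C(8,2) = 28; x_2 ≥ 7 gives C(5,2) = 10; x_3 ≥ 4 gives C(8,2) = 28. Together 66.
Add back pairs where two caps are both exceeded: 0 + 6 + 0 = 6.
By inclusion–exclusion the count is 66 − 66 + 6 = 6.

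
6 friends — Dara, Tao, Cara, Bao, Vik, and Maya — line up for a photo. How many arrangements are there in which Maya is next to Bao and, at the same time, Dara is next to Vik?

Treat {Maya,Bao} as one block (2 orders) and {Dara,Vik} as another (2 orders).
That leaves 4 units to arrange: 2 × 2 × 4! = 4 × 24 = 96.

96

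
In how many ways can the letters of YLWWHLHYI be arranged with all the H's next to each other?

5040

Treat the 2 copies of H as a single block. The multiset to arrange is then {HH, I, L, L, W, W, Y, Y}, 8 items in all.
That gives (8)!/(2!·2!·2!) = 5040 arrangements.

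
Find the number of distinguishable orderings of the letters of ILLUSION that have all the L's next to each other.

Treat the 2 copies of L as a single block. The multiset to arrange is then {LL, I, I, N, O, S, U}, 7 items in all.
That gives (7)!/(2!) = 2520 arrangements.

2520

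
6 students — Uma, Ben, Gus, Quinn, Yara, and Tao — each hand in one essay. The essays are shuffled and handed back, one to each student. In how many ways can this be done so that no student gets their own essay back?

Let Aᵢ be the assignments in which student i gets their own essay. We want the size of the complement of A₁∪…∪A_6.
By inclusion–exclusion this is Σ_{j=0}^{6} (−1)^j C(6,j)·(6−j)!.
Computing: 720 − 720 + 360 − 120 + 30 − 6 + 1 = 265.

265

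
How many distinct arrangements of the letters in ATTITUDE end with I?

With the last slot taken by I, it remains to arrange the other 7 letters (ATTTUDE).
Those 7 letters have T appearing 3 times, giving (7)!/(3!) = 840.

840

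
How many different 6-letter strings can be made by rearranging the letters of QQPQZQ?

The 6 letters of QQPQZQ have repeats: Q appearing 4 times.
So there are 6! / (4!) = 30 distinguishable arrangements.

30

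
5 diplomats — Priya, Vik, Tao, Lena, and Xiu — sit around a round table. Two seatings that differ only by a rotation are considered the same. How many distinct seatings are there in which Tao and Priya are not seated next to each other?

All circular seatings of 5 people number (4)! = 24.
Those with Tao next to Priya: fuse the pair into one unit and seat 4 units around a circle — 2·(3)! = 12.
Subtracting, 24 − 12 = 12.

12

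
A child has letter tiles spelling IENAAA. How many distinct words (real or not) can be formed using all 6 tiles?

Letter multiplicities in IENAAA: A×3, E×1, I×1, N×1.
The number of distinct arrangements is 6!/(3!) = 720/6 = 120.

120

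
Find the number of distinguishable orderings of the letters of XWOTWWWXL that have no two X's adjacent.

5880

Total arrangements of XWOTWWWXL: 9!/(4!·2!) = 7560.
Arrangements with the X's together: treat XX as one letter, giving (8)!/(4!) = 1680.
Subtracting, 7560 − 1680 = 5880 arrangements keep the X's apart.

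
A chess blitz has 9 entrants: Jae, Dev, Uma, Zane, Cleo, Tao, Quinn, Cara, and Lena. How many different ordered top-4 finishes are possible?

There are 9 choices for 1st place, 8 for 2nd, and so on down to 6 for position 4.
That gives 9 × 8 × 7 × 6 = 3024.

3024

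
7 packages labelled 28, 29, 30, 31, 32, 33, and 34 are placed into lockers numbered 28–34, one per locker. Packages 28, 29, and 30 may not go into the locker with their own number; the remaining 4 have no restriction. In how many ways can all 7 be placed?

Let Aᵢ (for i ∈ {28, 29, 30}) be the placements that put package i in its forbidden locker. Any j of these fix j positions, leaving (7−j)! ways to fill the rest, and there are C(3,j) ways to pick which j.
By inclusion–exclusion, the number of valid placements is Σ_{j=0}^{3} (−1)^j C(3,j)·(7−j)!.
Computing: 5040 − 2160 + 360 − 24 = 3216.

3216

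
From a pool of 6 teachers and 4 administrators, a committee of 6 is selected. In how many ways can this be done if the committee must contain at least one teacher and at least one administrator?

With no constraint there are C(10,6) = 210 possible selections.
Subtract selections that omit an entire group: no teachers → C(4,6) = 0; no administrators → C(6,6) = 1.
Both groups omitted at once is impossible, so 210 − 1 = 209.

209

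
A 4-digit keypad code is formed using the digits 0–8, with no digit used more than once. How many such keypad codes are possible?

3024

With no repetition, fill the 4 digits in order: 9 choices, then 8, down to 6.
That product is 9 × 8 × 7 × 6 = 3024.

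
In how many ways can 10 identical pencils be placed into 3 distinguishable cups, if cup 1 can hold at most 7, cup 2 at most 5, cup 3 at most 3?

18

By stars and bars, unrestricted non-negative solutions to x_1+…+x_3 = 10 number C(10+2,2) = 66.
Subtract solutions that violate a single cap (substitute x_i' = x_i − (cap_i+1)): x_1 ≥ 8 gives C(4,2) = 6; x_2 ≥ 6 gives C(6,2) = 15; x_3 ≥ 4 gives C(8,2) = 28. Together 49.
Add back pairs where two caps are both exceeded: 0 + 0 + 1 = 1.
By inclusion–exclusion the count is 66 − 49 + 1 = 18.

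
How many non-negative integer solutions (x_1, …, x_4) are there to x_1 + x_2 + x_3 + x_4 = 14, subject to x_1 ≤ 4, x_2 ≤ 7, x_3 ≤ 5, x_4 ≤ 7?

157

Ignoring the caps, the number of non-negative solutions to x_1+…+x_4 = 14 is C(17,3) = 680.
Subtract solutions that violate a single cap (substitute x_i' = x_i − (cap_i+1)): x_1 ≥ 5 gives C(12,3) = 220; x_2 ≥ 8 gives C(9,3) = 84; x_3 ≥ 6 gives C(11,3) = 165; x_4 ≥ 8 gives C(9,3) = 84. Together 553.
Add back pairs where two caps are both exceeded: 4 + 20 + 4 + 1 + 0 + 1 = 30.
By inclusion–exclusion the count is 680 − 553 + 30 = 157.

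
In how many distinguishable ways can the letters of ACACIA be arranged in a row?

Letter multiplicities in ACACIA: A×3, C×2, I×1.
So there are 6! / (3!·2!) = 60 distinguishable arrangements.

60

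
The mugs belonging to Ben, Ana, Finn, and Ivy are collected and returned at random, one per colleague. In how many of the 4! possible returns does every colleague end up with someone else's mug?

9

Count assignments avoiding every fixed point. For any j of the 4 colleagues fixed to their own mug, the other 4−j can be arranged in (4−j)! ways.
By inclusion–exclusion this is Σ_{j=0}^{4} (−1)^j C(4,j)·(4−j)!.
Computing: 24 − 24 + 12 − 4 + 1 = 9.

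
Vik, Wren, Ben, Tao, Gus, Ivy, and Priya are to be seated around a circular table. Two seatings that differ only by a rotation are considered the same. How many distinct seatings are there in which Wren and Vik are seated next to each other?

240

Glue Wren and Vik into a block (2 internal orders). Seating 6 units around a circle gives (5)! arrangements.
So 2 × (5)! = 2 × 120 = 240.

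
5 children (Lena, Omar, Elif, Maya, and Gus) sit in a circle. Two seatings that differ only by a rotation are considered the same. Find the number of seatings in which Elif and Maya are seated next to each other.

Treat {Elif, Maya} as one unit (2 internal orders) and seat the resulting 4 units around the table: (3)! circular arrangements.
So 2 × (3)! = 2 × 6 = 12.

12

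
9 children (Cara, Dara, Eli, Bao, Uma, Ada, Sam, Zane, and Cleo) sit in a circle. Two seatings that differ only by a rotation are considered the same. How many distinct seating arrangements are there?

Fix one person's seat to break rotational symmetry; the remaining 8 people can be arranged in (8)! = 40320 ways.

40320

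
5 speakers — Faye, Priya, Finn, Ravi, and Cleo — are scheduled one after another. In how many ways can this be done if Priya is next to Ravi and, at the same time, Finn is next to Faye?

24

Treat {Priya,Ravi} as one block (2 orders) and {Finn,Faye} as another (2 orders).
That leaves 3 units to arrange: 2 × 2 × 3! = 4 × 6 = 24.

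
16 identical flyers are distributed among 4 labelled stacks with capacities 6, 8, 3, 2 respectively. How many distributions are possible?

By stars and bars, unrestricted non-negative solutions to x_1+…+x_4 = 16 number C(16+3,3) = 969.
Subtract solutions that violate a single cap (substitute x_i' = x_i − (cap_i+1)): x_1 ≥ 7 gives C(12,3) = 220; x_2 ≥ 9 gives C(10,3) = 120; x_3 ≥ 4 gives C(15,3) = 455; x_4 ≥ 3 gives C(16,3) = 560. Together 1355.
Add back pairs where two caps are both exceeded: 1 + 56 + 84 + 20 + 35 + 220 = 416.
Subtract triples: 0 + 0 + 10 + 1 = 11.
By inclusion–exclusion the count is 969 − 1355 + 416 − 11 = 19.

19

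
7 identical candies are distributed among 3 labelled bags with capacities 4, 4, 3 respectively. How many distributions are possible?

Ignoring the caps, the number of non-negative solutions to x_1+…+x_3 = 7 is C(9,2) = 36.
Subtract solutions that violate a single cap (substitute x_i' = x_i − (cap_i+1)): x_1 ≥ 5 gives C(4,2) = 6; x_2 ≥ 5 gives C(4,2) = 6; x_3 ≥ 4 gives C(5,2) = 10. Together 22.
No two caps can be exceeded simultaneously, so the pair terms are all 0.
By inclusion–exclusion the count is 36 − 22 + 0 = 14.

14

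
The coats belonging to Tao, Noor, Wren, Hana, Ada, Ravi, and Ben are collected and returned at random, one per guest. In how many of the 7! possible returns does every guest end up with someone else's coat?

1854

Let Aᵢ be the assignments in which guest i gets their own coat. We want the size of the complement of A₁∪…∪A_7.
By inclusion–exclusion this is Σ_{j=0}^{7} (−1)^j C(7,j)·(7−j)!.
Computing: 5040 − 5040 + 2520 − 840 + 210 − 42 + 7 − 1 = 1854.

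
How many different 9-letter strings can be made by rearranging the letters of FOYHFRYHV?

45360

The 9 letters of FOYHFRYHV have repeats: F appearing twice, H appearing twice, and Y appearing twice.
So there are 9! / (2!·2!·2!) = 45360 distinguishable arrangements.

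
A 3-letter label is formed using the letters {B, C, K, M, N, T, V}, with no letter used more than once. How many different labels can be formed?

210

With no repetition, fill the 3 letters in order: 7 choices, then 6, down to 5.
That product is 7 × 6 × 5 = 210.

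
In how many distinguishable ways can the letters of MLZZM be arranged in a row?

30

Letter multiplicities in MLZZM: L×1, M×2, Z×2.
So there are 5! / (2!·2!) = 30 distinguishable arrangements.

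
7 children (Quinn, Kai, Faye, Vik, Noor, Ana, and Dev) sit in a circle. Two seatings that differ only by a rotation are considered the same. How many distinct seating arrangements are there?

Seat Quinn anywhere (absorbing the rotational symmetry), then permute the other 6: (6)! = 720.

720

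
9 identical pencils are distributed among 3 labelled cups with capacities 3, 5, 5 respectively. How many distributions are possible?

Without the upper bounds there are C(11,2) = 55 ways to split 9 among 3 cups.
Subtract solutions that violate a single cap (substitute x_i' = x_i − (cap_i+1)): x_1 ≥ 4 gives C(7,2) = 21; x_2 ≥ 6 gives C(5,2) = 10; x_3 ≥ 6 gives C(5,2) = 10. Together 41.
No two caps can be exceeded simultaneously, so the pair terms are all 0.
By inclusion–exclusion the count is 55 − 41 + 0 = 14.

14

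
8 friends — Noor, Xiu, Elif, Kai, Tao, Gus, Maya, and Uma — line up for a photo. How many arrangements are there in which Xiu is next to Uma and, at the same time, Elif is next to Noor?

Treat {Xiu,Uma} as one block (2 orders) and {Elif,Noor} as another (2 orders).
That leaves 6 units to arrange: 2 × 2 × 6! = 4 × 720 = 2880.

2880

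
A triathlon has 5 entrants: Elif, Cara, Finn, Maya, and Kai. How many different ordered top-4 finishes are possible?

There are 5 choices for 1st place, 4 for 2nd, and so on down to 2 for position 4.
That gives 5 × 4 × 3 × 2 = 120.

120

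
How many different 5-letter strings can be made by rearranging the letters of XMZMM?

20

The 5 letters of XMZMM have repeats: M appearing 3 times.
The number of distinct arrangements is 5!/(3!) = 120/6 = 20.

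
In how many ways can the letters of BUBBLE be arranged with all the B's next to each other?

24

Treat the 3 copies of B as a single block. The multiset to arrange is then {BBB, E, L, U}, 4 items in all.
All 4 items are distinct, so there are (4)! = 24 arrangements.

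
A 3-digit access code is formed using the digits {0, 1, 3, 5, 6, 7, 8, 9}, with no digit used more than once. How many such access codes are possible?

This is a permutation of 3 out of 8: P(8,3) = 8!/5!.
That product is 8 × 7 × 6 = 336.

336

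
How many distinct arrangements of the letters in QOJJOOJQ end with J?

210

Fix J in the last position and arrange the remaining 7 letters.
Those 7 letters have J appearing twice, O appearing 3 times, and Q appearing twice, giving (7)!/(3!·2!·2!) = 210.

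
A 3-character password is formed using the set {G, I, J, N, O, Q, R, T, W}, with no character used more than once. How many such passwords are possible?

With no repetition, fill the 3 characters in order: 9 choices, then 8, down to 7.
That product is 9 × 8 × 7 = 504.

504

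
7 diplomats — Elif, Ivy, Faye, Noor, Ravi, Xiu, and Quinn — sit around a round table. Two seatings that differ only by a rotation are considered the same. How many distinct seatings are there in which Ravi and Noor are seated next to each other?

240

Glue Ravi and Noor into a block (2 internal orders). Seating 6 units around a circle gives (5)! arrangements.
So 2 × (5)! = 2 × 120 = 240.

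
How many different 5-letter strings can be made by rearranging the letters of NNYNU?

20

Letter multiplicities in NNYNU: N×3, U×1, Y×1.
Dividing 5! = 120 by 3! = 6 for the repeated letters gives 20.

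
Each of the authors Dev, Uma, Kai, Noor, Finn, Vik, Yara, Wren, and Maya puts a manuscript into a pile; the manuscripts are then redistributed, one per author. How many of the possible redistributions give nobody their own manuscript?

133496

Count assignments avoiding every fixed point. For any j of the 9 authors fixed to their own manuscript, the other 9−j can be arranged in (9−j)! ways.
By inclusion–exclusion this is Σ_{j=0}^{9} (−1)^j C(9,j)·(9−j)!.
Computing: 362880 − 362880 + 181440 − 60480 + 15120 − 3024 + 504 − 72 + 9 − 1 = 133496.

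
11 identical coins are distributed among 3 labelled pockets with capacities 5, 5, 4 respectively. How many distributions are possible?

10

Without the upper bounds there are C(13,2) = 78 ways to split 11 among 3 pockets.
Subtract solutions that violate a single cap (substitute x_i' = x_i − (cap_i+1)): x_1 ≥ 6 gives C(7,2) = 21; x_2 ≥ 6 gives C(7,2) = 21; x_3 ≥ 5 gives C(8,2) = 28. Together 70.
Add back pairs where two caps are both exceeded: 0 + 1 + 1 = 2.
By inclusion–exclusion the count is 78 − 70 + 2 = 10.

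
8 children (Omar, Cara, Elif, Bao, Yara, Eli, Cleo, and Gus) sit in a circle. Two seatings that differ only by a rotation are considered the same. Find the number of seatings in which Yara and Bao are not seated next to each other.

3600

All circular seatings of 8 people number (7)! = 5040.
Those with Yara next to Bao: fuse the pair into one unit and seat 7 units around a circle — 2·(6)! = 1440.
Subtracting, 5040 − 1440 = 3600.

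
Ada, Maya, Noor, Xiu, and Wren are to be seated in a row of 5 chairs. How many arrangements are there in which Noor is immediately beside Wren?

Place the 3 others and the Noor-Wren pair as 4 objects in a line; the pair has 2 internal arrangements.
So the count is 2·(4)! = 48.

48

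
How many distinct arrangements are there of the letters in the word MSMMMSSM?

Letter multiplicities in MSMMMSSM: M×5, S×3.
So there are 8! / (5!·3!) = 56 distinguishable arrangements.

56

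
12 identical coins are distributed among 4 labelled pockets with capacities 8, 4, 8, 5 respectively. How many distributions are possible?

215

Ignoring the caps, the number of non-negative solutions to x_1+…+x_4 = 12 is C(15,3) = 455.
Subtract solutions that violate a single cap (substitute x_i' = x_i − (cap_i+1)): x_1 ≥ 9 gives C(6,3) = 20; x_2 ≥ 5 gives C(10,3) = 120; x_3 ≥ 9 gives C(6,3) = 20; x_4 ≥ 6 gives C(9,3) = 84. Together 244.
Add back pairs where two caps are both exceeded: 0 + 0 + 0 + 0 + 4 + 0 = 4.
By inclusion–exclusion the count is 455 − 244 + 4 = 215.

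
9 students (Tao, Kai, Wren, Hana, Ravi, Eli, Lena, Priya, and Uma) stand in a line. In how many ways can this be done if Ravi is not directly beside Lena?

Of the 9! = 362880 arrangements, those with Ravi and Lena adjacent number 2 × 8! = 80640 (treat the pair as a block with 2 internal orders).
So 362880 − 80640 = 282240 arrangements keep them apart.

282240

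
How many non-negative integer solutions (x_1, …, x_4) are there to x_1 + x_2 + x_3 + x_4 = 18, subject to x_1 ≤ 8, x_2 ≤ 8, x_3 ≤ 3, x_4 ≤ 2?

19

By stars and bars, unrestricted non-negative solutions to x_1+…+x_4 = 18 number C(18+3,3) = 1330.
Subtract solutions that violate a single cap (substitute x_i' = x_i − (cap_i+1)): x_1 ≥ 9 gives C(12,3) = 220; x_2 ≥ 9 gives C(12,3) = 220; x_3 ≥ 4 gives C(17,3) = 680; x_4 ≥ 3 gives C(18,3) = 816. Together 1936.
Add back pairs where two caps are both exceeded: 1 + 56 + 84 + 56 + 84 + 364 = 645.
Subtract triples: 0 + 0 + 10 + 10 = 20.
By inclusion–exclusion the count is 1330 − 1936 + 645 − 20 = 19.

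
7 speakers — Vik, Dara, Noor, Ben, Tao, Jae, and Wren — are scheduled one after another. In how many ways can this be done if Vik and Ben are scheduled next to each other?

1440

Glue Vik and Ben into one block (2 internal orders), leaving 6 units to arrange in a row.
That gives 2 × 6! = 2 × 720 = 1440.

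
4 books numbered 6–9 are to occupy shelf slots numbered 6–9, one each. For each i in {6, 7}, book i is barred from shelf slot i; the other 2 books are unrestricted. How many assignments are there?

Let Aᵢ (for i ∈ {6, 7}) be the placements that put book i in its forbidden shelf slot. Any j of these fix j positions, leaving (4−j)! ways to fill the rest, and there are C(2,j) ways to pick which j.
By inclusion–exclusion, the number of valid placements is Σ_{j=0}^{2} (−1)^j C(2,j)·(4−j)!.
Computing: 24 − 12 + 2 = 14.

14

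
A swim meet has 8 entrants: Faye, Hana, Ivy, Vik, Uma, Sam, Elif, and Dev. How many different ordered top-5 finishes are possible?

6720

This is an ordered selection of 5 from 8: P(8,5).
That gives 8 × 7 × 6 × 5 × 4 = 6720.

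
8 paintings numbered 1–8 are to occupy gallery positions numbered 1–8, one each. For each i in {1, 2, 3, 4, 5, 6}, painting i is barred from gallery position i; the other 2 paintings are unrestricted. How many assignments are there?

18806

Let Aᵢ (for 1 ≤ i ≤ 6) be the placements that put painting i in its forbidden gallery position. Any j of these fix j positions, leaving (8−j)! ways to fill the rest, and there are C(6,j) ways to pick which j.
By inclusion–exclusion, the number of valid placements is Σ_{j=0}^{6} (−1)^j C(6,j)·(8−j)!.
Computing: 40320 − 30240 + 10800 − 2400 + 360 − 36 + 2 = 18806.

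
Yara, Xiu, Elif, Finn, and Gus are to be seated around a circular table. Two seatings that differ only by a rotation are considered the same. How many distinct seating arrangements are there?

Around a circle, 5 distinct people have 5!/5 = (4)! = 24 rotationally distinct seatings.

24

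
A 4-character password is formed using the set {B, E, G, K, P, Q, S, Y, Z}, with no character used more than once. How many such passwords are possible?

With no repetition, fill the 4 characters in order: 9 choices, then 8, down to 6.
That product is 9 × 8 × 7 × 6 = 3024.

3024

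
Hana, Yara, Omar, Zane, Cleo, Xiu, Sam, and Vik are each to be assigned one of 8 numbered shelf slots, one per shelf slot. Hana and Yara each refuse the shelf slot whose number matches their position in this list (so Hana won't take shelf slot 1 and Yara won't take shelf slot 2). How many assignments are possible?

Let Aᵢ (for i ∈ {1, 2}) be the placements that put person i in their forbidden shelf slot. Any j of these fix j positions, leaving (8−j)! ways to fill the rest, and there are C(2,j) ways to pick which j.
By inclusion–exclusion, the number of valid placements is Σ_{j=0}^{2} (−1)^j C(2,j)·(8−j)!.
Computing: 40320 − 10080 + 720 = 30960.

30960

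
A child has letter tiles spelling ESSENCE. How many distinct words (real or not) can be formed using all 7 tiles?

420

Letter multiplicities in ESSENCE: C×1, E×3, N×1, S×2.
So there are 7! / (3!·2!) = 420 distinguishable arrangements.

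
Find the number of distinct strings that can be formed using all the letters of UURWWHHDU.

15120

The 9 letters of UURWWHHDU have repeats: H appearing twice, U appearing 3 times, and W appearing twice.
The number of distinct arrangements is 9!/(3!·2!·2!) = 362880/24 = 15120.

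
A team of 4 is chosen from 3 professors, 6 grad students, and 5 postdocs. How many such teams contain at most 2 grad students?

Split by how many grad students are chosen (0 through 2).
Sum: C(6,0)·C(8,4) + C(6,1)·C(8,3) + C(6,2)·C(8,2) = 70 + 336 + 420 = 826.

826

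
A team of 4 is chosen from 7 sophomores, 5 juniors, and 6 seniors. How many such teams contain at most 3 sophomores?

3025

Split by how many sophomores are chosen (0 through 3).
Sum: C(7,0)·C(11,4) + C(7,1)·C(11,3) + C(7,2)·C(11,2) + C(7,3)·C(11,1) = 330 + 1155 + 1155 + 385 = 3025.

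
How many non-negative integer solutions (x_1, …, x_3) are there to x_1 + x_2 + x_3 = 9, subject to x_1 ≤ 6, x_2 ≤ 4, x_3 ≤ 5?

Ignoring the caps, the number of non-negative solutions to x_1+…+x_3 = 9 is C(11,2) = 55.
Subtract solutions that violate a single cap (substitute x_i' = x_i − (cap_i+1)): x_1 ≥ 7 gives C(4,2) = 6; x_2 ≥ 5 gives C(6,2) = 15; x_3 ≥ 6 gives C(5,2) = 10. Together 31.
No two caps can be exceeded simultaneously, so the pair terms are all 0.
By inclusion–exclusion the count is 55 − 31 + 0 = 24.

24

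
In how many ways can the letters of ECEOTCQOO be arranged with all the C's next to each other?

3360

Treat the 2 copies of C as a single block. The multiset to arrange is then {CC, E, E, O, O, O, Q, T}, 8 items in all.
That gives (8)!/(3!·2!) = 3360 arrangements.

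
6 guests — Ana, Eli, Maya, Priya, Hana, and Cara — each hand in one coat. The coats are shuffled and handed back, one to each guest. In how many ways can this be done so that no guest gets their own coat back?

Count assignments avoiding every fixed point. For any j of the 6 guests fixed to their own coat, the other 6−j can be arranged in (6−j)! ways.
By inclusion–exclusion this is Σ_{j=0}^{6} (−1)^j C(6,j)·(6−j)!.
Computing: 720 − 720 + 360 − 120 + 30 − 6 + 1 = 265.

265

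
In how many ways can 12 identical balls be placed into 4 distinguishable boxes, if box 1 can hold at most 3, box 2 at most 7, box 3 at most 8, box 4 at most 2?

By stars and bars, unrestricted non-negative solutions to x_1+…+x_4 = 12 number C(12+3,3) = 455.
Subtract solutions that violate a single cap (substitute x_i' = x_i − (cap_i+1)): x_1 ≥ 4 gives C(11,3) = 165; x_2 ≥ 8 gives C(7,3) = 35; x_3 ≥ 9 gives C(6,3) = 20; x_4 ≥ 3 gives C(12,3) = 220. Together 440.
Add back pairs where two caps are both exceeded: 1 + 0 + 56 + 0 + 4 + 1 = 62.
By inclusion–exclusion the count is 455 − 440 + 62 = 77.

77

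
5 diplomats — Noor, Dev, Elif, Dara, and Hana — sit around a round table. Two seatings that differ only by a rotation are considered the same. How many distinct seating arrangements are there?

24

Seat Noor anywhere (absorbing the rotational symmetry), then permute the other 4: (4)! = 24.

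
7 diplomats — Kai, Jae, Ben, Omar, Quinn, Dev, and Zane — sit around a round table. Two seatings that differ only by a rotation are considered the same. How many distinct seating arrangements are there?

Fix one person's seat to break rotational symmetry; the remaining 6 people can be arranged in (6)! = 720 ways.

720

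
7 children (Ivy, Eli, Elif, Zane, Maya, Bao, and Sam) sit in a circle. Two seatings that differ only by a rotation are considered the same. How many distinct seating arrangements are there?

720

Seat Ivy anywhere (absorbing the rotational symmetry), then permute the other 6: (6)! = 720.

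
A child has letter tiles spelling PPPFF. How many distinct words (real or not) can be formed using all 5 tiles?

The 5 letters of PPPFF have repeats: F appearing twice and P appearing 3 times.
So there are 5! / (3!·2!) = 10 distinguishable arrangements.

10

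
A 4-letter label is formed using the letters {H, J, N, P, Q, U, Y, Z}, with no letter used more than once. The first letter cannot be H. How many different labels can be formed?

The first letter has 8−1 = 7 choices (anything except H).
The remaining 3 letters are filled from the other 7 symbols without repetition: 7 × 6 × 5 = 210.
Total: 7 × 210 = 1470.

1470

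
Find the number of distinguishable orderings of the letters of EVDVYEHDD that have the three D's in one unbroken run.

1260

Treat the 3 copies of D as a single block. The multiset to arrange is then {DDD, E, E, H, V, V, Y}, 7 items in all.
That gives (7)!/(2!·2!) = 1260 arrangements.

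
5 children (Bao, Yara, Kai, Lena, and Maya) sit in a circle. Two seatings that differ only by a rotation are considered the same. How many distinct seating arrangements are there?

Around a circle, 5 distinct people have 5!/5 = (4)! = 24 rotationally distinct seatings.

24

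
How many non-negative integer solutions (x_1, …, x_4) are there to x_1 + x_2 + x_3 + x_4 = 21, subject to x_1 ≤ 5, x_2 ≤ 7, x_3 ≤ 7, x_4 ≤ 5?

20

By stars and bars, unrestricted non-negative solutions to x_1+…+x_4 = 21 number C(21+3,3) = 2024.
Subtract solutions that violate a single cap (substitute x_i' = x_i − (cap_i+1)): x_1 ≥ 6 gives C(18,3) = 816; x_2 ≥ 8 gives C(16,3) = 560; x_3 ≥ 8 gives C(16,3) = 560; x_4 ≥ 6 gives C(18,3) = 816. Together 2752.
Add back pairs where two caps are both exceeded: 120 + 120 + 220 + 56 + 120 + 120 = 756.
Subtract triples: 0 + 4 + 4 + 0 = 8.
By inclusion–exclusion the count is 2024 − 2752 + 756 − 8 = 20.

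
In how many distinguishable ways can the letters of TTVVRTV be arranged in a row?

140

TTVVRTV has 7 letters with T appearing 3 times and V appearing 3 times.
The number of distinct arrangements is 7!/(3!·3!) = 5040/36 = 140.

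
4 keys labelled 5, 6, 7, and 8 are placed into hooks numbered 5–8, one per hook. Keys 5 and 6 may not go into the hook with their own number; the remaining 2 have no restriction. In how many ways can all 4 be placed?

14

Let Aᵢ (for i ∈ {5, 6}) be the placements that put key i in its forbidden hook. Any j of these fix j positions, leaving (4−j)! ways to fill the rest, and there are C(2,j) ways to pick which j.
By inclusion–exclusion, the number of valid placements is Σ_{j=0}^{2} (−1)^j C(2,j)·(4−j)!.
Computing: 24 − 12 + 2 = 14.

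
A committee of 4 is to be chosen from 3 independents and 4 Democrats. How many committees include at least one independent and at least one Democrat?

Unrestricted: C(7,4) = 35 ways to pick any 4 of the 7.
Subtract selections that omit an entire group: no independents → C(4,4) = 1; no Democrats → C(3,4) = 0.
Both groups omitted at once is impossible, so 35 − 1 = 34.

34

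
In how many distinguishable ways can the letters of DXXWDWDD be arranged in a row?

Letter multiplicities in DXXWDWDD: D×4, W×2, X×2.
Dividing 8! = 40320 by 4!·2!·2! = 96 for the repeated letters gives 420.

420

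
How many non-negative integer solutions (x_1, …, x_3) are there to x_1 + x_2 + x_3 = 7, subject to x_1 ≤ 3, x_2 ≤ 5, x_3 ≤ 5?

20

Ignoring the caps, the number of non-negative solutions to x_1+…+x_3 = 7 is C(9,2) = 36.
Subtract solutions that violate a single cap (substitute x_i' = x_i − (cap_i+1)): x_1 ≥ 4 gives C(5,2) = 10; x_2 ≥ 6 gives C(3,2) = 3; x_3 ≥ 6 gives C(3,2) = 3. Together 16.
No two caps can be exceeded simultaneously, so the pair terms are all 0.
By inclusion–exclusion the count is 36 − 16 + 0 = 20.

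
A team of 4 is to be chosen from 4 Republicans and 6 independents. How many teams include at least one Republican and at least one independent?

194

With no constraint there are C(10,4) = 210 possible selections.
Selections missing a whole group: no Republicans → C(6,4) = 15; no independents → C(4,4) = 1.
Both groups omitted at once is impossible, so 210 − 16 = 194.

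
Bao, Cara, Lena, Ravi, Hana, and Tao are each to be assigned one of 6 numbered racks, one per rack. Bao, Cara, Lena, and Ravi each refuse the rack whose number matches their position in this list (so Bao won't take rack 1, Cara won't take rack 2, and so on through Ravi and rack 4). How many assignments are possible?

Let Aᵢ (for 1 ≤ i ≤ 4) be the placements that put person i in their forbidden rack. Any j of these fix j positions, leaving (6−j)! ways to fill the rest, and there are C(4,j) ways to pick which j.
By inclusion–exclusion, the number of valid placements is Σ_{j=0}^{4} (−1)^j C(4,j)·(6−j)!.
Computing: 720 − 480 + 144 − 24 + 2 = 362.

362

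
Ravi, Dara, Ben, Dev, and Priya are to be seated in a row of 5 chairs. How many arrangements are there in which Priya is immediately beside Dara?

48

Treat {Priya, Dara} as a single unit. There are 4 units to order, and the pair itself can be ordered 2 ways.
So the count is 2·(4)! = 48.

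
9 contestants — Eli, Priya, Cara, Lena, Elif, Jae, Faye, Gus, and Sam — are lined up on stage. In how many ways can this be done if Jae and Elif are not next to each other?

282240

There are 9! = 362880 arrangements in all. If Jae and Elif are adjacent, merging them into one block gives 2·(8)! = 80640 arrangements.
Complementary counting: 362880 − 80640 = 282240.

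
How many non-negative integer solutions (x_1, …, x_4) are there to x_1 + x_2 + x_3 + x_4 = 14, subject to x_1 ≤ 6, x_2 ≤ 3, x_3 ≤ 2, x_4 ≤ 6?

19

Without the upper bounds there are C(17,3) = 680 ways to split 14 among 4 variables.
Subtract solutions that violate a single cap (substitute x_i' = x_i − (cap_i+1)): x_1 ≥ 7 gives C(10,3) = 120; x_2 ≥ 4 gives C(13,3) = 286; x_3 ≥ 3 gives C(14,3) = 364; x_4 ≥ 7 gives C(10,3) = 120. Together 890.
Add back pairs where two caps are both exceeded: 20 + 35 + 1 + 120 + 20 + 35 = 231.
Subtract triples: 1 + 0 + 0 + 1 = 2.
By inclusion–exclusion the count is 680 − 890 + 231 − 2 = 19.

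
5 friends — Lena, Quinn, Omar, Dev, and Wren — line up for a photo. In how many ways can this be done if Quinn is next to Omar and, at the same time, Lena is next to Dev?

24

Treat {Quinn,Omar} as one block (2 orders) and {Lena,Dev} as another (2 orders).
That leaves 3 units to arrange: 2 × 2 × 3! = 4 × 6 = 24.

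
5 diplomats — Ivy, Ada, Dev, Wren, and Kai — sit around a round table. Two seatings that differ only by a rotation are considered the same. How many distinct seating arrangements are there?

24

Around a circle, 5 distinct people have 5!/5 = (4)! = 24 rotationally distinct seatings.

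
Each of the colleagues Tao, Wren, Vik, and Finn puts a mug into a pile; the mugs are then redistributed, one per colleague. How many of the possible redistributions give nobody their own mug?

9

This is the derangement count D_4: permutations of 4 items with no fixed point.
By inclusion–exclusion this is Σ_{j=0}^{4} (−1)^j C(4,j)·(4−j)!.
Computing: 24 − 24 + 12 − 4 + 1 = 9.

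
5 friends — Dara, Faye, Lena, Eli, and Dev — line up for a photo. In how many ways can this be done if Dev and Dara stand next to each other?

Place the 3 others and the Dev-Dara pair as 4 objects in a line; the pair has 2 internal arrangements.
So the count is 2·(4)! = 48.

48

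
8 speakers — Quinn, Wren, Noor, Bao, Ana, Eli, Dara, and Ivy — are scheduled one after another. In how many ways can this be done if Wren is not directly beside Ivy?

30240

Of the 8! = 40320 arrangements, those with Wren and Ivy adjacent number 2 × 7! = 10080 (treat the pair as a block with 2 internal orders).
So 40320 − 10080 = 30240 arrangements keep them apart.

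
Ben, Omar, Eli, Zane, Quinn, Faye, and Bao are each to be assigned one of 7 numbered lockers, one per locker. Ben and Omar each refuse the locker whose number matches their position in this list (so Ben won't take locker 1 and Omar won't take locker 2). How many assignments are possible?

Let Aᵢ (for i ∈ {1, 2}) be the placements that put person i in their forbidden locker. Any j of these fix j positions, leaving (7−j)! ways to fill the rest, and there are C(2,j) ways to pick which j.
By inclusion–exclusion, the number of valid placements is Σ_{j=0}^{2} (−1)^j C(2,j)·(7−j)!.
Computing: 5040 − 1440 + 120 = 3720.

3720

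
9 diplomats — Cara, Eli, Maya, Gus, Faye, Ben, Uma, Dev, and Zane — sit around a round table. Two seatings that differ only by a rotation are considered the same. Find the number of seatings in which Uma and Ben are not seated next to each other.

30240

Without the restriction there are (8)! = 40320 seatings.
Those with Uma next to Ben: fuse the pair into one unit and seat 8 units around a circle — 2·(7)! = 10080.
Subtracting, 40320 − 10080 = 30240.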